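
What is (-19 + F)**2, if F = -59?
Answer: 6084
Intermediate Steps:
(-19 + F)**2 = (-19 - 59)**2 = (-78)**2 = 6084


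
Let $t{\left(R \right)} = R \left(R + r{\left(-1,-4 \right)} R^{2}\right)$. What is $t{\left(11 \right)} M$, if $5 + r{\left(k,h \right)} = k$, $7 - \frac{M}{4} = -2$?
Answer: $-283140$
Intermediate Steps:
$M = 36$ ($M = 28 - -8 = 28 + 8 = 36$)
$r{\left(k,h \right)} = -5 + k$
$t{\left(R \right)} = R \left(R - 6 R^{2}\right)$ ($t{\left(R \right)} = R \left(R + \left(-5 - 1\right) R^{2}\right) = R \left(R - 6 R^{2}\right)$)
$t{\left(11 \right)} M = 11^{2} \left(1 - 66\right) 36 = 121 \left(1 - 66\right) 36 = 121 \left(-65\right) 36 = \left(-7865\right) 36 = -283140$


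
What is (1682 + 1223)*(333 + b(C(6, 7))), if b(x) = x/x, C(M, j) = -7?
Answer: 970270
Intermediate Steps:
b(x) = 1
(1682 + 1223)*(333 + b(C(6, 7))) = (1682 + 1223)*(333 + 1) = 2905*334 = 970270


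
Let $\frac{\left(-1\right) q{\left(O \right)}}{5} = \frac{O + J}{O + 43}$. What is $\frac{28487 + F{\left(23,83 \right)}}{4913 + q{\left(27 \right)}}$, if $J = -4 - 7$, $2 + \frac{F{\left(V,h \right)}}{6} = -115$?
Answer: $\frac{194495}{34383} \approx 5.6567$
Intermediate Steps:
$F{\left(V,h \right)} = -702$ ($F{\left(V,h \right)} = -12 + 6 \left(-115\right) = -12 - 690 = -702$)
$J = -11$ ($J = -4 - 7 = -11$)
$q{\left(O \right)} = - \frac{5 \left(-11 + O\right)}{43 + O}$ ($q{\left(O \right)} = - 5 \frac{O - 11}{O + 43} = - 5 \frac{-11 + O}{43 + O} = - \frac{5 \left(-11 + O\right)}{43 + O}$)
$\frac{28487 + F{\left(23,83 \right)}}{4913 + q{\left(27 \right)}} = \frac{28487 - 702}{4913 + \frac{5 \left(11 - 27\right)}{43 + 27}} = \frac{27785}{4913 + \frac{5 \left(11 - 27\right)}{70}} = \frac{27785}{4913 + 5 \cdot \frac{1}{70} \left(-16\right)} = \frac{27785}{4913 - \frac{8}{7}} = \frac{27785}{\frac{34383}{7}} = 27785 \cdot \frac{7}{34383} = \frac{194495}{34383}$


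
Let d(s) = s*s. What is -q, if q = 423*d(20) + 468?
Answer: -169668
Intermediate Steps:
d(s) = s²
q = 169668 (q = 423*20² + 468 = 423*400 + 468 = 169200 + 468 = 169668)
-q = -1*169668 = -169668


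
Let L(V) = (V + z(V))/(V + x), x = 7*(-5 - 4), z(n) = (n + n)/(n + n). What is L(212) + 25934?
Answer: 3864379/149 ≈ 25935.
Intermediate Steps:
z(n) = 1 (z(n) = (2*n)/((2*n)) = (2*n)*(1/(2*n)) = 1)
x = -63 (x = 7*(-9) = -63)
L(V) = (1 + V)/(-63 + V) (L(V) = (V + 1)/(V - 63) = (1 + V)/(-63 + V))
L(212) + 25934 = (1 + 212)/(-63 + 212) + 25934 = 213/149 + 25934 = 3864379/149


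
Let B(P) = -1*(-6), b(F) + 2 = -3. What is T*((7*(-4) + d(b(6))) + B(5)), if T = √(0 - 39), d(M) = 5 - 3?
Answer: -20*I*√39 ≈ -124.9*I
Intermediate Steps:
b(F) = -5 (b(F) = -2 - 3 = -5)
d(M) = 2
B(P) = 6
T = I*√39 (T = √(-39) = I*√39 ≈ 6.245*I)
T*((7*(-4) + d(b(6))) + B(5)) = (I*√39)*((7*(-4) + 2) + 6) = (I*√39)*((-28 + 2) + 6) = (I*√39)*(-26 + 6) = (I*√39)*(-20) = -20*I*√39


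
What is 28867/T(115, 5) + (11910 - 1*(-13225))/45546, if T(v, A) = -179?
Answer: -1310277217/8152734 ≈ -160.72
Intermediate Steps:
28867/T(115, 5) + (11910 - 1*(-13225))/45546 = 28867/(-179) + (11910 - 1*(-13225))/45546 = 28867*(-1/179) + (11910 + 13225)*(1/45546) = -28867/179 + 25135*(1/45546) = -28867/179 + 25135/45546 = -1310277217/8152734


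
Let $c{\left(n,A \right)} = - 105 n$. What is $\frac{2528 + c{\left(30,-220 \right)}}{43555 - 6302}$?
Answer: $- \frac{622}{37253} \approx -0.016697$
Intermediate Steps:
$\frac{2528 + c{\left(30,-220 \right)}}{43555 - 6302} = \frac{2528 - 3150}{43555 - 6302} = \frac{2528 - 3150}{37253} = \left(-622\right) \frac{1}{37253} = - \frac{622}{37253}$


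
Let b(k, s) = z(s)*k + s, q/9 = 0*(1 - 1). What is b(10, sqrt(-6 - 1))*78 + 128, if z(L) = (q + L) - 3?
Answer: -2212 + 858*I*sqrt(7) ≈ -2212.0 + 2270.1*I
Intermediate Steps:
q = 0 (q = 9*(0*(1 - 1)) = 9*(0*0) = 9*0 = 0)
z(L) = -3 + L (z(L) = (0 + L) - 3 = L - 3 = -3 + L)
b(k, s) = s + k*(-3 + s) (b(k, s) = (-3 + s)*k + s = k*(-3 + s) + s = s + k*(-3 + s))
b(10, sqrt(-6 - 1))*78 + 128 = (sqrt(-6 - 1) + 10*(-3 + sqrt(-6 - 1)))*78 + 128 = (sqrt(-7) + 10*(-3 + sqrt(-7)))*78 + 128 = (I*sqrt(7) + 10*(-3 + I*sqrt(7)))*78 + 128 = (I*sqrt(7) + (-30 + 10*I*sqrt(7)))*78 + 128 = (-30 + 11*I*sqrt(7))*78 + 128 = (-2340 + 858*I*sqrt(7)) + 128 = -2212 + 858*I*sqrt(7)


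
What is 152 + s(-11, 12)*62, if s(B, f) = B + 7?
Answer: -96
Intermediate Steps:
s(B, f) = 7 + B
152 + s(-11, 12)*62 = 152 + (7 - 11)*62 = 152 - 4*62 = 152 - 248 = -96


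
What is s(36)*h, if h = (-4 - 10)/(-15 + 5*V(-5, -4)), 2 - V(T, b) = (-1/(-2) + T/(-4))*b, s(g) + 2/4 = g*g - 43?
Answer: -1169/2 ≈ -584.50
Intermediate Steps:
s(g) = -87/2 + g² (s(g) = -½ + (g*g - 43) = -½ + (g² - 43) = -½ + (-43 + g²) = -87/2 + g²)
V(T, b) = 2 - b*(½ - T/4) (V(T, b) = 2 - (-1/(-2) + T/(-4))*b = 2 - (-1*(-½) + T*(-¼))*b = 2 - (½ - T/4)*b = 2 - b*(½ - T/4))
h = -7/15 (h = (-4 - 10)/(-15 + 5*(2 - ½*(-4) + (¼)*(-5)*(-4))) = -14/(-15 + 5*(2 + 2 + 5)) = -14/(-15 + 5*9) = -14/(-15 + 45) = -14/30 = -14*1/30 = -7/15 ≈ -0.46667)
s(36)*h = (-87/2 + 36²)*(-7/15) = (-87/2 + 1296)*(-7/15) = (2505/2)*(-7/15) = -1169/2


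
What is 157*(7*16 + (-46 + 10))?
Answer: 11932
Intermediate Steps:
157*(7*16 + (-46 + 10)) = 157*(112 - 36) = 157*76 = 11932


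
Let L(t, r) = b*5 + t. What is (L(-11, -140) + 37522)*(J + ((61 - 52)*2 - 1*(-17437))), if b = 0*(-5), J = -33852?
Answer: -615067867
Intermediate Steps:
b = 0
L(t, r) = t (L(t, r) = 0*5 + t = 0 + t = t)
(L(-11, -140) + 37522)*(J + ((61 - 52)*2 - 1*(-17437))) = (-11 + 37522)*(-33852 + ((61 - 52)*2 - 1*(-17437))) = 37511*(-33852 + (9*2 + 17437)) = 37511*(-33852 + (18 + 17437)) = 37511*(-33852 + 17455) = 37511*(-16397) = -615067867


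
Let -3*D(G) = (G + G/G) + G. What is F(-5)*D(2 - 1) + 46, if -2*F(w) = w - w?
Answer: 46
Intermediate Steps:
F(w) = 0 (F(w) = -(w - w)/2 = -½*0 = 0)
D(G) = -⅓ - 2*G/3 (D(G) = -((G + G/G) + G)/3 = -((G + 1) + G)/3 = -((1 + G) + G)/3 = -(1 + 2*G)/3 = -⅓ - 2*G/3)
F(-5)*D(2 - 1) + 46 = 0*(-⅓ - 2*(2 - 1)/3) + 46 = 0*(-⅓ - ⅔*1) + 46 = 0*(-⅓ - ⅔) + 46 = 0*(-1) + 46 = 0 + 46 = 46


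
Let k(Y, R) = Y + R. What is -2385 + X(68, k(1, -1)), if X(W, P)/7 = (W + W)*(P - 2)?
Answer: -4289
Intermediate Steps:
k(Y, R) = R + Y
X(W, P) = 14*W*(-2 + P) (X(W, P) = 7*((W + W)*(P - 2)) = 7*((2*W)*(-2 + P)) = 7*(2*W*(-2 + P)) = 14*W*(-2 + P))
-2385 + X(68, k(1, -1)) = -2385 + 14*68*(-2 + (-1 + 1)) = -2385 + 14*68*(-2 + 0) = -2385 + 14*68*(-2) = -2385 - 1904 = -4289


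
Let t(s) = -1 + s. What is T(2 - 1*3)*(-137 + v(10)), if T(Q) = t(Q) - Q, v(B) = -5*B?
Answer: 187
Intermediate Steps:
T(Q) = -1 (T(Q) = (-1 + Q) - Q = -1)
T(2 - 1*3)*(-137 + v(10)) = -(-137 - 5*10) = -(-137 - 50) = -1*(-187) = 187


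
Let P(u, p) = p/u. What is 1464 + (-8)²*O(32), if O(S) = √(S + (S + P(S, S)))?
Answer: 1464 + 64*√65 ≈ 1980.0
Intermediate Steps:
O(S) = √(1 + 2*S) (O(S) = √(S + (S + S/S)) = √(S + (S + 1)) = √(S + (1 + S)) = √(1 + 2*S))
1464 + (-8)²*O(32) = 1464 + (-8)²*√(1 + 2*32) = 1464 + 64*√(1 + 64) = 1464 + 64*√65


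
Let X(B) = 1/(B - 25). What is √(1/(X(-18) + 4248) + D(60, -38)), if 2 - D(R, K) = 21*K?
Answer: √26692625109709/182663 ≈ 28.284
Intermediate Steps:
D(R, K) = 2 - 21*K
X(B) = 1/(-25 + B)
√(1/(X(-18) + 4248) + D(60, -38)) = √(1/(1/(-25 - 18) + 4248) + (2 - 21*(-38))) = √(1/(1/(-43) + 4248) + (2 + 798)) = √(1/(-1/43 + 4248) + 800) = √(1/(182663/43) + 800) = √(43/182663 + 800) = √(146130443/182663) = √26692625109709/182663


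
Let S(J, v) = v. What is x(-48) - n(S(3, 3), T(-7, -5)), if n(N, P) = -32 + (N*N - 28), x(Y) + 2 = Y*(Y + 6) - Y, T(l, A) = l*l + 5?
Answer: 2113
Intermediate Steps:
T(l, A) = 5 + l² (T(l, A) = l² + 5 = 5 + l²)
x(Y) = -2 - Y + Y*(6 + Y) (x(Y) = -2 + (Y*(Y + 6) - Y) = -2 + (Y*(6 + Y) - Y) = -2 + (-Y + Y*(6 + Y)) = -2 - Y + Y*(6 + Y))
n(N, P) = -60 + N² (n(N, P) = -32 + (N² - 28) = -32 + (-28 + N²) = -60 + N²)
x(-48) - n(S(3, 3), T(-7, -5)) = (-2 + (-48)² + 5*(-48)) - (-60 + 3²) = (-2 + 2304 - 240) - (-60 + 9) = 2062 - 1*(-51) = 2062 + 51 = 2113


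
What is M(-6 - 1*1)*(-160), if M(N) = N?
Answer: 1120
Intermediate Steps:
M(-6 - 1*1)*(-160) = (-6 - 1*1)*(-160) = (-6 - 1)*(-160) = -7*(-160) = 1120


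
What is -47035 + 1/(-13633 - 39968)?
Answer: -2521123036/53601 ≈ -47035.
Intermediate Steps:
-47035 + 1/(-13633 - 39968) = -47035 + 1/(-53601) = -47035 - 1/53601 = -2521123036/53601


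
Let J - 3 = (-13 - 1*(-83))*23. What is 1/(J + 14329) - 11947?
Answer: -190459073/15942 ≈ -11947.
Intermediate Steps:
J = 1613 (J = 3 + (-13 - 1*(-83))*23 = 3 + (-13 + 83)*23 = 3 + 70*23 = 3 + 1610 = 1613)
1/(J + 14329) - 11947 = 1/(1613 + 14329) - 11947 = 1/15942 - 11947 = -190459073/15942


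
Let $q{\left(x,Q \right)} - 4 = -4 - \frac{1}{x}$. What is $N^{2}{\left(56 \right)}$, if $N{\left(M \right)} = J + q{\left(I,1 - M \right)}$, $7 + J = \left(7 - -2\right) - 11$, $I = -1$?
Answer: $64$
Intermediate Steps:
$q{\left(x,Q \right)} = - \frac{1}{x}$ ($q{\left(x,Q \right)} = 4 - \left(4 + \frac{1}{x}\right) = - \frac{1}{x}$)
$J = -9$ ($J = -7 + \left(\left(7 - -2\right) - 11\right) = -7 + \left(\left(7 + 2\right) - 11\right) = -7 + \left(9 - 11\right) = -7 - 2 = -9$)
$N{\left(M \right)} = -8$ ($N{\left(M \right)} = -9 - \frac{1}{-1} = -9 - -1 = -9 + 1 = -8$)
$N^{2}{\left(56 \right)} = \left(-8\right)^{2} = 64$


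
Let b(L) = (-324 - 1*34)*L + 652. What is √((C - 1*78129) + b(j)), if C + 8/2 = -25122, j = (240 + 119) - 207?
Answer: I*√157019 ≈ 396.26*I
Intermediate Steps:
j = 152 (j = 359 - 207 = 152)
C = -25126 (C = -4 - 25122 = -25126)
b(L) = 652 - 358*L (b(L) = (-324 - 34)*L + 652 = -358*L + 652 = 652 - 358*L)
√((C - 1*78129) + b(j)) = √((-25126 - 1*78129) + (652 - 358*152)) = √((-25126 - 78129) + (652 - 54416)) = √(-103255 - 53764) = √(-157019) = I*√157019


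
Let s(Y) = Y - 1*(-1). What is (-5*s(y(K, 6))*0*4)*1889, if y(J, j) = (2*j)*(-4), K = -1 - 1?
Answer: 0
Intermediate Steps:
K = -2
y(J, j) = -8*j
s(Y) = 1 + Y (s(Y) = Y + 1 = 1 + Y)
(-5*s(y(K, 6))*0*4)*1889 = (-5*(1 - 8*6)*0*4)*1889 = (-5*(1 - 48)*0*4)*1889 = (-(-235)*0*4)*1889 = (-5*0*4)*1889 = (0*4)*1889 = 0*1889 = 0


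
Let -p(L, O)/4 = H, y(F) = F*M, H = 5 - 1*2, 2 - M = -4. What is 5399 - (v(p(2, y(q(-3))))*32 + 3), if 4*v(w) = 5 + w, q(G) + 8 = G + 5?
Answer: 5452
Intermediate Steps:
M = 6 (M = 2 - 1*(-4) = 2 + 4 = 6)
q(G) = -3 + G (q(G) = -8 + (G + 5) = -8 + (5 + G) = -3 + G)
H = 3 (H = 5 - 2 = 3)
y(F) = 6*F (y(F) = F*6 = 6*F)
p(L, O) = -12 (p(L, O) = -4*3 = -12)
v(w) = 5/4 + w/4 (v(w) = (5 + w)/4 = 5/4 + w/4)
5399 - (v(p(2, y(q(-3))))*32 + 3) = 5399 - ((5/4 + (¼)*(-12))*32 + 3) = 5399 - ((5/4 - 3)*32 + 3) = 5399 - (-7/4*32 + 3) = 5399 - (-56 + 3) = 5399 - 1*(-53) = 5399 + 53 = 5452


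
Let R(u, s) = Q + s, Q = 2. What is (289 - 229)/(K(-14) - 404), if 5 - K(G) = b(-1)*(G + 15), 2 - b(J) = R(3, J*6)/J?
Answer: -60/397 ≈ -0.15113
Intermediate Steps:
R(u, s) = 2 + s
b(J) = 2 - (2 + 6*J)/J (b(J) = 2 - (2 + J*6)/J = 2 - (2 + 6*J)/J)
K(G) = 35 + 2*G (K(G) = 5 - (-4 - 2/(-1))*(G + 15) = 5 - (-4 - 2*(-1))*(15 + G) = 5 - (-4 + 2)*(15 + G) = 5 - (-2)*(15 + G) = 5 - (-30 - 2*G) = 5 + (30 + 2*G) = 35 + 2*G)
(289 - 229)/(K(-14) - 404) = (289 - 229)/((35 + 2*(-14)) - 404) = 60/((35 - 28) - 404) = 60/(7 - 404) = 60/(-397) = 60*(-1/397) = -60/397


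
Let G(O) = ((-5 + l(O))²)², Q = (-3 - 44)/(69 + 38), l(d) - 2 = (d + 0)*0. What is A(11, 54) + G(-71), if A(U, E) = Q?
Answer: 8620/107 ≈ 80.561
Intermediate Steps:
l(d) = 2 (l(d) = 2 + (d + 0)*0 = 2 + d*0 = 2 + 0 = 2)
Q = -47/107 ≈ -0.43925
A(U, E) = -47/107
G(O) = 81 (G(O) = ((-5 + 2)²)² = ((-3)²)² = 9² = 81)
A(11, 54) + G(-71) = -47/107 + 81 = 8620/107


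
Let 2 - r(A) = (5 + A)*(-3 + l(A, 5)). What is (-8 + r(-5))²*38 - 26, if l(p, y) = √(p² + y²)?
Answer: 1342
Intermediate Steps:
r(A) = 2 - (-3 + √(25 + A²))*(5 + A) (r(A) = 2 - (5 + A)*(-3 + √(A² + 5²)) = 2 - (5 + A)*(-3 + √(A² + 25)) = 2 - (5 + A)*(-3 + √(25 + A²)) = 2 - (-3 + √(25 + A²))*(5 + A))
(-8 + r(-5))²*38 - 26 = (-8 + (17 - 5*√(25 + (-5)²) + 3*(-5) - 1*(-5)*√(25 + (-5)²)))²*38 - 26 = (-8 + (17 - 5*√(25 + 25) - 15 - 1*(-5)*√(25 + 25)))²*38 - 26 = (-8 + (17 - 25*√2 - 15 - 1*(-5)*√50))²*38 - 26 = (-8 + (17 - 25*√2 - 15 - 1*(-5)*5*√2))²*38 - 26 = (-8 + (17 - 25*√2 - 15 + 25*√2))²*38 - 26 = (-8 + 2)²*38 - 26 = (-6)²*38 - 26 = 36*38 - 26 = 1368 - 26 = 1342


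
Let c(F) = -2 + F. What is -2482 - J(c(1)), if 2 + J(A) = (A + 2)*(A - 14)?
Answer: -2465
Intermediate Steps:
J(A) = -2 + (-14 + A)*(2 + A) (J(A) = -2 + (A + 2)*(A - 14) = -2 + (2 + A)*(-14 + A) = -2 + (-14 + A)*(2 + A))
-2482 - J(c(1)) = -2482 - (-30 + (-2 + 1)² - 12*(-2 + 1)) = -2482 - (-30 + (-1)² - 12*(-1)) = -2482 - (-30 + 1 + 12) = -2482 - 1*(-17) = -2482 + 17 = -2465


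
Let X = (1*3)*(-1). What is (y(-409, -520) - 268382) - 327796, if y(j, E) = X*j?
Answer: -594951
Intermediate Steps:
X = -3 (X = 3*(-1) = -3)
y(j, E) = -3*j
(y(-409, -520) - 268382) - 327796 = (-3*(-409) - 268382) - 327796 = (1227 - 268382) - 327796 = -267155 - 327796 = -594951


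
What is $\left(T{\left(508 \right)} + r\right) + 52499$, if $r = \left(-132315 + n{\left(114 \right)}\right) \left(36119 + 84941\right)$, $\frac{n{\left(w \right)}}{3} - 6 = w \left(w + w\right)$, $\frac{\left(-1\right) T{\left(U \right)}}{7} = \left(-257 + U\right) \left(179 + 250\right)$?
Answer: $-6576801514$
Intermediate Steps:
$T{\left(U \right)} = 771771 - 3003 U$ ($T{\left(U \right)} = - 7 \left(-257 + U\right) \left(179 + 250\right) = - 7 \left(-257 + U\right) 429 = - 7 \left(-110253 + 429 U\right) = 771771 - 3003 U$)
$n{\left(w \right)} = 18 + 6 w^{2}$ ($n{\left(w \right)} = 18 + 3 w \left(w + w\right) = 18 + 3 w 2 w = 18 + 3 \cdot 2 w^{2} = 18 + 6 w^{2}$)
$r = -6576100260$ ($r = \left(-132315 + \left(18 + 6 \cdot 114^{2}\right)\right) \left(36119 + 84941\right) = \left(-132315 + \left(18 + 6 \cdot 12996\right)\right) 121060 = \left(-132315 + \left(18 + 77976\right)\right) 121060 = \left(-132315 + 77994\right) 121060 = \left(-54321\right) 121060 = -6576100260$)
$\left(T{\left(508 \right)} + r\right) + 52499 = \left(\left(771771 - 1525524\right) - 6576100260\right) + 52499 = \left(-753753 - 6576100260\right) + 52499 = -6576854013 + 52499 = -6576801514$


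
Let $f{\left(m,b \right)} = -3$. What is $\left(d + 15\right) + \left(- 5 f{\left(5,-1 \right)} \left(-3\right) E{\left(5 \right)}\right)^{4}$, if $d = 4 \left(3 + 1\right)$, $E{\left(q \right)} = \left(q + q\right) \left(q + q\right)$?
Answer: $410062500000031$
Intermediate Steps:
$E{\left(q \right)} = 4 q^{2}$ ($E{\left(q \right)} = 2 q 2 q = 4 q^{2}$)
$d = 16$ ($d = 4 \cdot 4 = 16$)
$\left(d + 15\right) + \left(- 5 f{\left(5,-1 \right)} \left(-3\right) E{\left(5 \right)}\right)^{4} = \left(16 + 15\right) + \left(- 5 \left(\left(-3\right) \left(-3\right)\right) 4 \cdot 5^{2}\right)^{4} = 31 + \left(\left(-5\right) 9 \cdot 4 \cdot 25\right)^{4} = 31 + \left(\left(-45\right) 100\right)^{4} = 31 + \left(-4500\right)^{4} = 31 + 410062500000000 = 410062500000031$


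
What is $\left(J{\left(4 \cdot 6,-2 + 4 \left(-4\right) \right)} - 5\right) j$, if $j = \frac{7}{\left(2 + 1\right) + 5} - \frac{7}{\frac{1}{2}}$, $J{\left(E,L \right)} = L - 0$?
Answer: $\frac{2415}{8} \approx 301.88$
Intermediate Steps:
$J{\left(E,L \right)} = L$ ($J{\left(E,L \right)} = L + 0 = L$)
$j = - \frac{105}{8}$ ($j = \frac{7}{3 + 5} - 7 \frac{1}{\frac{1}{2}} = \frac{7}{8} - 14 = - \frac{105}{8} \approx -13.125$)
$\left(J{\left(4 \cdot 6,-2 + 4 \left(-4\right) \right)} - 5\right) j = \left(\left(-2 + 4 \left(-4\right)\right) - 5\right) \left(- \frac{105}{8}\right) = \left(\left(-2 - 16\right) - 5\right) \left(- \frac{105}{8}\right) = \left(-18 - 5\right) \left(- \frac{105}{8}\right) = \left(-23\right) \left(- \frac{105}{8}\right) = \frac{2415}{8}$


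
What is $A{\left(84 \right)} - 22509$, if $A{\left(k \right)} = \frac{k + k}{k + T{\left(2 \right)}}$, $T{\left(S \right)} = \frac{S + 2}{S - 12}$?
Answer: $- \frac{4703961}{209} \approx -22507.0$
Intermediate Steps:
$T{\left(S \right)} = \frac{2 + S}{-12 + S}$
$A{\left(k \right)} = \frac{2 k}{- \frac{2}{5} + k}$ ($A{\left(k \right)} = \frac{k + k}{k + \frac{2 + 2}{-12 + 2}} = \frac{2 k}{k + \frac{1}{-10} \cdot 4} = \frac{2 k}{k - \frac{2}{5}} = \frac{2 k}{- \frac{2}{5} + k}$)
$A{\left(84 \right)} - 22509 = 10 \cdot 84 \frac{1}{-2 + 5 \cdot 84} - 22509 = 10 \cdot 84 \frac{1}{-2 + 420} - 22509 = 10 \cdot 84 \cdot \frac{1}{418} - 22509 = \frac{420}{209} - 22509 = - \frac{4703961}{209}$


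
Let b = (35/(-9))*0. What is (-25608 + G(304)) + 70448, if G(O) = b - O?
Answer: 44536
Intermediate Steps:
b = 0 (b = (35*(-⅑))*0 = -35/9*0 = 0)
G(O) = -O (G(O) = 0 - O = -O)
(-25608 + G(304)) + 70448 = (-25608 - 1*304) + 70448 = (-25608 - 304) + 70448 = -25912 + 70448 = 44536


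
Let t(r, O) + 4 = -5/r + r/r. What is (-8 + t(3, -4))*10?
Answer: -380/3 ≈ -126.67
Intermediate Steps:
t(r, O) = -3 - 5/r (t(r, O) = -4 + (-5/r + r/r) = -4 + (-5/r + 1) = -4 + (1 - 5/r) = -3 - 5/r)
(-8 + t(3, -4))*10 = (-8 + (-3 - 5/3))*10 = (-8 - 14/3)*10 = -38/3*10 = -380/3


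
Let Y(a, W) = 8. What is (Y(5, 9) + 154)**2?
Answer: 26244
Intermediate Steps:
(Y(5, 9) + 154)**2 = (8 + 154)**2 = 162**2 = 26244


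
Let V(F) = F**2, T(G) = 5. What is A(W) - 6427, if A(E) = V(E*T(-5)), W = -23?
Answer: 6798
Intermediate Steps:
A(E) = 25*E**2 (A(E) = (E*5)**2 = (5*E)**2 = 25*E**2)
A(W) - 6427 = 25*(-23)**2 - 6427 = 25*529 - 6427 = 13225 - 6427 = 6798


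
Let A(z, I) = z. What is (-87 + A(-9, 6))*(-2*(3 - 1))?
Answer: 384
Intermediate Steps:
(-87 + A(-9, 6))*(-2*(3 - 1)) = (-87 - 9)*(-2*(3 - 1)) = -(-192)*2 = -96*(-4) = 384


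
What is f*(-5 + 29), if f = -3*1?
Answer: -72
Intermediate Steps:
f = -3
f*(-5 + 29) = -3*(-5 + 29) = -3*24 = -72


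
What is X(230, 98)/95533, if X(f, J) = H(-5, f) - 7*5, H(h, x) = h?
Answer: -40/95533 ≈ -0.00041870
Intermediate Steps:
X(f, J) = -40 (X(f, J) = -5 - 7*5 = -5 - 35 = -40)
X(230, 98)/95533 = -40/95533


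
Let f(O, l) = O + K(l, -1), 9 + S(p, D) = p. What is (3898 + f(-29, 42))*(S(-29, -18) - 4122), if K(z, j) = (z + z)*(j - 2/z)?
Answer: -15728960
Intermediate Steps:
S(p, D) = -9 + p
K(z, j) = 2*z*(j - 2/z) (K(z, j) = (2*z)*(j - 2/z) = 2*z*(j - 2/z))
f(O, l) = -4 + O - 2*l (f(O, l) = O + (-4 + 2*(-1)*l) = O + (-4 - 2*l) = -4 + O - 2*l)
(3898 + f(-29, 42))*(S(-29, -18) - 4122) = (3898 + (-4 - 29 - 2*42))*((-9 - 29) - 4122) = (3898 + (-4 - 29 - 84))*(-38 - 4122) = (3898 - 117)*(-4160) = 3781*(-4160) = -15728960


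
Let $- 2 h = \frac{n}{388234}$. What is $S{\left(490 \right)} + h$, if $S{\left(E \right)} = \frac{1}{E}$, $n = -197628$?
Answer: $\frac{3486221}{13588190} \approx 0.25656$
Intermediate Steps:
$h = \frac{49407}{194117}$ ($h = - \frac{\left(-197628\right) \frac{1}{388234}}{2} = \left(- \frac{1}{2}\right) \left(- \frac{98814}{194117}\right) = \frac{49407}{194117} \approx 0.25452$)
$S{\left(490 \right)} + h = \frac{1}{490} + \frac{49407}{194117} = \frac{3486221}{13588190}$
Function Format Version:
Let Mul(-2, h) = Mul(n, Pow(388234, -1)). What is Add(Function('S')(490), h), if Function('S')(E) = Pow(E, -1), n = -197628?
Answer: Rational(3486221, 13588190) ≈ 0.25656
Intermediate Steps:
h = Rational(49407, 194117) (h = Mul(Rational(-1, 2), Mul(-197628, Pow(388234, -1))) = Mul(Rational(-1, 2), Mul(-197628, Rational(1, 388234))) = Mul(Rational(-1, 2), Rational(-98814, 194117)) = Rational(49407, 194117) ≈ 0.25452)
Add(Function('S')(490), h) = Add(Pow(490, -1), Rational(49407, 194117)) = Add(Rational(1, 490), Rational(49407, 194117)) = Rational(3486221, 13588190)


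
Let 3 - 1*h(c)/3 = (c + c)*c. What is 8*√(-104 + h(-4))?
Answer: 8*I*√191 ≈ 110.56*I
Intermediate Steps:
h(c) = 9 - 6*c² (h(c) = 9 - 3*(c + c)*c = 9 - 3*2*c*c = 9 - 6*c²)
8*√(-104 + h(-4)) = 8*√(-104 + (9 - 6*(-4)²)) = 8*√(-104 + (9 - 6*16)) = 8*√(-104 + (9 - 96)) = 8*√(-104 - 87) = 8*√(-191) = 8*(I*√191) = 8*I*√191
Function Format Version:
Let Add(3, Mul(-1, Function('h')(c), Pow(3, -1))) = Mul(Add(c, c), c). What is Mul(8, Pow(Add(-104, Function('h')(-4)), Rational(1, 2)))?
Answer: Mul(8, I, Pow(191, Rational(1, 2))) ≈ Mul(110.56, I)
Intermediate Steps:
Function('h')(c) = Add(9, Mul(-6, Pow(c, 2))) (Function('h')(c) = Add(9, Mul(-3, Mul(Add(c, c), c))) = Add(9, Mul(-3, Mul(Mul(2, c), c))) = Add(9, Mul(-3, Mul(2, Pow(c, 2)))) = Add(9, Mul(-6, Pow(c, 2))))
Mul(8, Pow(Add(-104, Function('h')(-4)), Rational(1, 2))) = Mul(8, Pow(Add(-104, Add(9, Mul(-6, Pow(-4, 2)))), Rational(1, 2))) = Mul(8, Pow(Add(-104, Add(9, Mul(-6, 16))), Rational(1, 2))) = Mul(8, Pow(Add(-104, Add(9, -96)), Rational(1, 2))) = Mul(8, Pow(Add(-104, -87), Rational(1, 2))) = Mul(8, Pow(-191, Rational(1, 2))) = Mul(8, Mul(I, Pow(191, Rational(1, 2)))) = Mul(8, I, Pow(191, Rational(1, 2)))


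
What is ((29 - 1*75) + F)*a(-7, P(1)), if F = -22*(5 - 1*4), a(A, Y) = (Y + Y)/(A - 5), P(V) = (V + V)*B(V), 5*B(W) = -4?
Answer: -272/15 ≈ -18.133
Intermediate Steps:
B(W) = -⅘ (B(W) = (⅕)*(-4) = -⅘)
P(V) = -8*V/5 (P(V) = (V + V)*(-⅘) = (2*V)*(-⅘) = -8*V/5)
a(A, Y) = 2*Y/(-5 + A) (a(A, Y) = (2*Y)/(-5 + A) = 2*Y/(-5 + A))
F = -22 (F = -22*(5 - 4) = -22*1 = -22)
((29 - 1*75) + F)*a(-7, P(1)) = ((29 - 1*75) - 22)*(2*(-8/5*1)/(-5 - 7)) = ((29 - 75) - 22)*(2*(-8/5)/(-12)) = (-46 - 22)*(2*(-8/5)*(-1/12)) = -68*4/15 = -272/15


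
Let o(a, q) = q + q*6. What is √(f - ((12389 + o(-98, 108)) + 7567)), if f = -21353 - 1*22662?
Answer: 13*I*√383 ≈ 254.42*I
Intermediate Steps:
o(a, q) = 7*q (o(a, q) = q + 6*q = 7*q)
f = -44015 (f = -21353 - 22662 = -44015)
√(f - ((12389 + o(-98, 108)) + 7567)) = √(-44015 - ((12389 + 7*108) + 7567)) = √(-44015 - ((12389 + 756) + 7567)) = √(-44015 - (13145 + 7567)) = √(-44015 - 1*20712) = √(-44015 - 20712) = √(-64727) = 13*I*√383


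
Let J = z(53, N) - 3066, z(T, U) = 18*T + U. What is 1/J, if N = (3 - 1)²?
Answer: -1/2108 ≈ -0.00047438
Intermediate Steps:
N = 4 (N = 2² = 4)
z(T, U) = U + 18*T
J = -2108 (J = (4 + 18*53) - 3066 = (4 + 954) - 3066 = 958 - 3066 = -2108)
1/J = 1/(-2108) = -1/2108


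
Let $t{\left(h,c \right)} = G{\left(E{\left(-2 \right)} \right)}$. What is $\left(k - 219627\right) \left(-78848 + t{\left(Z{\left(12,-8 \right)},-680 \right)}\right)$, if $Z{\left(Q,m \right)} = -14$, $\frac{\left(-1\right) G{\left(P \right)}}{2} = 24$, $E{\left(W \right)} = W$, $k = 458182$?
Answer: $-18821035280$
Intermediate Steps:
$G{\left(P \right)} = -48$ ($G{\left(P \right)} = \left(-2\right) 24 = -48$)
$t{\left(h,c \right)} = -48$
$\left(k - 219627\right) \left(-78848 + t{\left(Z{\left(12,-8 \right)},-680 \right)}\right) = \left(458182 - 219627\right) \left(-78848 - 48\right) = 238555 \left(-78896\right) = -18821035280$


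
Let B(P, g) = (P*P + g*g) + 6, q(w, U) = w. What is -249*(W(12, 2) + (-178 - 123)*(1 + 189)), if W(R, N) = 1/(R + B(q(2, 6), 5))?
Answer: 669294321/47 ≈ 1.4240e+7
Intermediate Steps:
B(P, g) = 6 + P² + g² (B(P, g) = (P² + g²) + 6 = 6 + P² + g²)
W(R, N) = 1/(35 + R) (W(R, N) = 1/(R + (6 + 2² + 5²)) = 1/(R + (6 + 4 + 25)) = 1/(R + 35) = 1/(35 + R))
-249*(W(12, 2) + (-178 - 123)*(1 + 189)) = -249*(1/(35 + 12) + (-178 - 123)*(1 + 189)) = -249*(1/47 - 301*190) = -249*(1/47 - 57190) = -249*(-2687929/47) = 669294321/47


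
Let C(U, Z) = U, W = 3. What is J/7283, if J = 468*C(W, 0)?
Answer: 1404/7283 ≈ 0.19278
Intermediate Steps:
J = 1404 (J = 468*3 = 1404)
J/7283 = 1404/7283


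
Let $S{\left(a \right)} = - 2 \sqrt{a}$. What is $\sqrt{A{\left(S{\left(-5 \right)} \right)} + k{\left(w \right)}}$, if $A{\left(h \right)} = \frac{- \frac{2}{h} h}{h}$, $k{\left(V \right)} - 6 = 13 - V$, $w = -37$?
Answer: $\frac{\sqrt{1400 - 5 i \sqrt{5}}}{5} \approx 7.4834 - 0.02988 i$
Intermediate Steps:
$k{\left(V \right)} = 19 - V$ ($k{\left(V \right)} = 6 - \left(-13 + V\right) = 19 - V$)
$A{\left(h \right)} = - \frac{2}{h}$ ($A{\left(h \right)} = \frac{- \frac{2}{h} h}{h} = - \frac{2}{h}$)
$\sqrt{A{\left(S{\left(-5 \right)} \right)} + k{\left(w \right)}} = \sqrt{- \frac{2}{\left(-2\right) \sqrt{-5}} + \left(19 - -37\right)} = \sqrt{- \frac{2}{\left(-2\right) i \sqrt{5}} + \left(19 + 37\right)} = \sqrt{- \frac{2}{\left(-2\right) i \sqrt{5}} + 56} = \sqrt{- 2 \frac{i \sqrt{5}}{10} + 56} = \sqrt{- \frac{i \sqrt{5}}{5} + 56} = \sqrt{56 - \frac{i \sqrt{5}}{5}}$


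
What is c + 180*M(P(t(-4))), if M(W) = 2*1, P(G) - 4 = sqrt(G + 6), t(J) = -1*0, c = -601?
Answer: -241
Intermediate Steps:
t(J) = 0
P(G) = 4 + sqrt(6 + G) (P(G) = 4 + sqrt(G + 6) = 4 + sqrt(6 + G))
M(W) = 2
c + 180*M(P(t(-4))) = -601 + 180*2 = -601 + 360 = -241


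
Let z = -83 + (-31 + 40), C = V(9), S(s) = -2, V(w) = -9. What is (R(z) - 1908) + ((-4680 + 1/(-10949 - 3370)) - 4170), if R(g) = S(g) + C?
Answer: -154201312/14319 ≈ -10769.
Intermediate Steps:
C = -9
z = -74 (z = -83 + 9 = -74)
R(g) = -11 (R(g) = -2 - 9 = -11)
(R(z) - 1908) + ((-4680 + 1/(-10949 - 3370)) - 4170) = (-11 - 1908) + ((-4680 + 1/(-10949 - 3370)) - 4170) = -1919 + ((-4680 + 1/(-14319)) - 4170) = -1919 + ((-4680 - 1/14319) - 4170) = -1919 + (-67012921/14319 - 4170) = -1919 - 126723151/14319 = -154201312/14319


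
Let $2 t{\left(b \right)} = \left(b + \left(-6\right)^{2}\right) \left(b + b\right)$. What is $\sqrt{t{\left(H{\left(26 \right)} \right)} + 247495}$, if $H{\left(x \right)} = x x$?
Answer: $\sqrt{728807} \approx 853.7$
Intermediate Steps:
$H{\left(x \right)} = x^{2}$
$t{\left(b \right)} = b \left(36 + b\right)$ ($t{\left(b \right)} = \frac{\left(b + \left(-6\right)^{2}\right) \left(b + b\right)}{2} = \frac{\left(b + 36\right) 2 b}{2} = \frac{\left(36 + b\right) 2 b}{2} = \frac{2 b \left(36 + b\right)}{2} = b \left(36 + b\right)$)
$\sqrt{t{\left(H{\left(26 \right)} \right)} + 247495} = \sqrt{26^{2} \left(36 + 26^{2}\right) + 247495} = \sqrt{676 \left(36 + 676\right) + 247495} = \sqrt{676 \cdot 712 + 247495} = \sqrt{481312 + 247495} = \sqrt{728807}$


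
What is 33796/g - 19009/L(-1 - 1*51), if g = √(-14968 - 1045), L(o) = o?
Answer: 19009/52 - 33796*I*√16013/16013 ≈ 365.56 - 267.07*I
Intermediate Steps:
g = I*√16013 (g = √(-16013) = I*√16013 ≈ 126.54*I)
33796/g - 19009/L(-1 - 1*51) = 33796/((I*√16013)) - 19009/(-1 - 1*51) = 33796*(-I*√16013/16013) - 19009/(-1 - 51) = -33796*I*√16013/16013 - 19009/(-52) = -33796*I*√16013/16013 - 19009*(-1/52) = -33796*I*√16013/16013 + 19009/52 = 19009/52 - 33796*I*√16013/16013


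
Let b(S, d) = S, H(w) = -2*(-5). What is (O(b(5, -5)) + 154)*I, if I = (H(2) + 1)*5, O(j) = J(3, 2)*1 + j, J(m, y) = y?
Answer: 8855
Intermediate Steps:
H(w) = 10
O(j) = 2 + j (O(j) = 2*1 + j = 2 + j)
I = 55 (I = (10 + 1)*5 = 11*5 = 55)
(O(b(5, -5)) + 154)*I = ((2 + 5) + 154)*55 = (7 + 154)*55 = 161*55 = 8855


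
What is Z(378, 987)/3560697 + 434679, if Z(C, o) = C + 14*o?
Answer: 73702867879/169557 ≈ 4.3468e+5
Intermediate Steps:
Z(378, 987)/3560697 + 434679 = (378 + 14*987)/3560697 + 434679 = (378 + 13818)*(1/3560697) + 434679 = 14196*(1/3560697) + 434679 = 676/169557 + 434679 = 73702867879/169557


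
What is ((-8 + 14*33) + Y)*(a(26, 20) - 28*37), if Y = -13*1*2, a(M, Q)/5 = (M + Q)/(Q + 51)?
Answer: -31383528/71 ≈ -4.4202e+5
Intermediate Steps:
a(M, Q) = 5*(M + Q)/(51 + Q) (a(M, Q) = 5*((M + Q)/(Q + 51)) = 5*((M + Q)/(51 + Q)) = 5*(M + Q)/(51 + Q))
Y = -26 (Y = -13*2 = -26)
((-8 + 14*33) + Y)*(a(26, 20) - 28*37) = ((-8 + 14*33) - 26)*(5*(26 + 20)/(51 + 20) - 28*37) = ((-8 + 462) - 26)*(5*46/71 - 1036) = (454 - 26)*(5*(1/71)*46 - 1036) = 428*(230/71 - 1036) = 428*(-73326/71) = -31383528/71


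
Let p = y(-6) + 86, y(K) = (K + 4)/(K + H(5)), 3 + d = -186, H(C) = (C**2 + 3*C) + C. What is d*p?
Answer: -211176/13 ≈ -16244.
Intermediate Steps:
H(C) = C**2 + 4*C
d = -189 (d = -3 - 186 = -189)
y(K) = (4 + K)/(45 + K) (y(K) = (K + 4)/(K + 5*(4 + 5)) = (4 + K)/(K + 5*9) = (4 + K)/(K + 45) = (4 + K)/(45 + K))
p = 3352/39 (p = (4 - 6)/(45 - 6) + 86 = -2/39 + 86 = 3352/39 ≈ 85.949)
d*p = -189*3352/39 = -211176/13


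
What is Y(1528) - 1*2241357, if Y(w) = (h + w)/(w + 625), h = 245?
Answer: -4825639848/2153 ≈ -2.2414e+6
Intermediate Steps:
Y(w) = (245 + w)/(625 + w) (Y(w) = (245 + w)/(w + 625) = (245 + w)/(625 + w))
Y(1528) - 1*2241357 = (245 + 1528)/(625 + 1528) - 1*2241357 = 1773/2153 - 2241357 = -4825639848/2153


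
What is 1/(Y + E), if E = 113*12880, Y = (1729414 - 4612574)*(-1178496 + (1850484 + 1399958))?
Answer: -1/5973750373920 ≈ -1.6740e-13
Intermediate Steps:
Y = -5973751829360 (Y = -2883160*(-1178496 + 3250442) = -2883160*2071946 = -5973751829360)
E = 1455440
1/(Y + E) = 1/(-5973751829360 + 1455440) = 1/(-5973750373920) = -1/5973750373920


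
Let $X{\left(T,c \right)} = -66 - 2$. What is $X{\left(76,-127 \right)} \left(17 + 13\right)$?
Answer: $-2040$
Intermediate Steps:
$X{\left(T,c \right)} = -68$
$X{\left(76,-127 \right)} \left(17 + 13\right) = - 68 \left(17 + 13\right) = \left(-68\right) 30 = -2040$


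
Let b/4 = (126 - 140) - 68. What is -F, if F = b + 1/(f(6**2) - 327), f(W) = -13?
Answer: 111521/340 ≈ 328.00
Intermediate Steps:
b = -328 (b = 4*((126 - 140) - 68) = 4*(-14 - 68) = 4*(-82) = -328)
F = -111521/340 (F = -328 + 1/(-13 - 327) = -328 + 1/(-340) = -328 - 1/340 = -111521/340 ≈ -328.00)
-F = -1*(-111521/340) = 111521/340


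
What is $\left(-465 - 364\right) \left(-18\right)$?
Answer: $14922$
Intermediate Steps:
$\left(-465 - 364\right) \left(-18\right) = \left(-829\right) \left(-18\right) = 14922$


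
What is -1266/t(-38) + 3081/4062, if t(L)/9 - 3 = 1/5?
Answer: -701911/16248 ≈ -43.200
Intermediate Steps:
t(L) = 144/5 (t(L) = 27 + 9/5 = 144/5)
-1266/t(-38) + 3081/4062 = -1266/144/5 + 3081/4062 = -1266*5/144 + 3081*(1/4062) = -1055/24 + 1027/1354 = -701911/16248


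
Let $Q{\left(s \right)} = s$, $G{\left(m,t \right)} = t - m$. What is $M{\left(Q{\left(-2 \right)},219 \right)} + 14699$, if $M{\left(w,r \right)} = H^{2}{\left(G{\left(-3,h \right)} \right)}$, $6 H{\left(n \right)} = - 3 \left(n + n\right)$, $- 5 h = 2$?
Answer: $\frac{367644}{25} \approx 14706.0$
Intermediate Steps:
$h = - \frac{2}{5}$ ($h = \left(- \frac{1}{5}\right) 2 = - \frac{2}{5} \approx -0.4$)
$H{\left(n \right)} = - n$ ($H{\left(n \right)} = \frac{\left(-3\right) \left(n + n\right)}{6} = \frac{\left(-3\right) 2 n}{6} = \frac{\left(-6\right) n}{6} = - n$)
$M{\left(w,r \right)} = \frac{169}{25}$ ($M{\left(w,r \right)} = \left(- (- \frac{2}{5} - -3)\right)^{2} = \left(- (- \frac{2}{5} + 3)\right)^{2} = \left(\left(-1\right) \frac{13}{5}\right)^{2} = \left(- \frac{13}{5}\right)^{2} = \frac{169}{25}$)
$M{\left(Q{\left(-2 \right)},219 \right)} + 14699 = \frac{169}{25} + 14699 = \frac{367644}{25}$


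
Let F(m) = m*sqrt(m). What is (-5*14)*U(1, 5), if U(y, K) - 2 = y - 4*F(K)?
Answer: -210 + 1400*sqrt(5) ≈ 2920.5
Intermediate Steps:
F(m) = m**(3/2)
U(y, K) = 2 + y - 4*K**(3/2) (U(y, K) = 2 + (y - 4*K**(3/2)) = 2 + y - 4*K**(3/2))
(-5*14)*U(1, 5) = (-5*14)*(2 + 1 - 20*sqrt(5)) = -70*(2 + 1 - 20*sqrt(5)) = -70*(3 - 20*sqrt(5)) = -210 + 1400*sqrt(5)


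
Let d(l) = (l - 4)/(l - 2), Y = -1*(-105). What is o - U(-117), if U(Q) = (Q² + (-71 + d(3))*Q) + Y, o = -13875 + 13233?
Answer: -22860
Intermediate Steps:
Y = 105
o = -642
d(l) = (-4 + l)/(-2 + l)
U(Q) = 105 + Q² - 72*Q (U(Q) = (Q² + (-71 + (-4 + 3)/(-2 + 3))*Q) + 105 = (Q² + (-71 - 1/1)*Q) + 105 = (Q² + (-71 + 1*(-1))*Q) + 105 = (Q² + (-71 - 1)*Q) + 105 = (Q² - 72*Q) + 105 = 105 + Q² - 72*Q)
o - U(-117) = -642 - (105 + (-117)² - 72*(-117)) = -642 - (105 + 13689 + 8424) = -642 - 1*22218 = -642 - 22218 = -22860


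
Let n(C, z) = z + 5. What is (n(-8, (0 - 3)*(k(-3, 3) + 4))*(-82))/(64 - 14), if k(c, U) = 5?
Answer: 902/25 ≈ 36.080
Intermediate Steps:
n(C, z) = 5 + z
(n(-8, (0 - 3)*(k(-3, 3) + 4))*(-82))/(64 - 14) = ((5 + (0 - 3)*(5 + 4))*(-82))/(64 - 14) = ((5 - 3*9)*(-82))/50 = ((5 - 27)*(-82))*(1/50) = -22*(-82)*(1/50) = 1804*(1/50) = 902/25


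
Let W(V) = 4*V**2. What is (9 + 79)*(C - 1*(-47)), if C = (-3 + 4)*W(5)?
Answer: 12936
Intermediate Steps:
C = 100 (C = (-3 + 4)*(4*5**2) = 1*(4*25) = 1*100 = 100)
(9 + 79)*(C - 1*(-47)) = (9 + 79)*(100 - 1*(-47)) = 88*(100 + 47) = 88*147 = 12936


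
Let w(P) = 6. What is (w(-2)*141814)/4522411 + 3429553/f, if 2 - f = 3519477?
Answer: -12515183246383/15916512454225 ≈ -0.78630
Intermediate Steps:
f = -3519475 (f = 2 - 1*3519477 = 2 - 3519477 = -3519475)
(w(-2)*141814)/4522411 + 3429553/f = (6*141814)/4522411 + 3429553/(-3519475) = 850884*(1/4522411) + 3429553*(-1/3519475) = 850884/4522411 - 3429553/3519475 = -12515183246383/15916512454225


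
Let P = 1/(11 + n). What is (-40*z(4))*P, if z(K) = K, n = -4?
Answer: -160/7 ≈ -22.857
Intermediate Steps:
P = ⅐ (P = 1/(11 - 4) = 1/7 = ⅐ ≈ 0.14286)
(-40*z(4))*P = -40*4*(⅐) = -160*⅐ = -160/7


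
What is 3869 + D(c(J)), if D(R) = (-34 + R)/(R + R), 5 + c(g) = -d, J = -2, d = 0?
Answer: 38729/10 ≈ 3872.9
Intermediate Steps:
c(g) = -5 (c(g) = -5 - 1*0 = -5 + 0 = -5)
D(R) = (-34 + R)/(2*R) (D(R) = (-34 + R)/((2*R)) = (-34 + R)*(1/(2*R)) = (-34 + R)/(2*R))
3869 + D(c(J)) = 3869 + (1/2)*(-34 - 5)/(-5) = 3869 + (1/2)*(-1/5)*(-39) = 3869 + 39/10 = 38729/10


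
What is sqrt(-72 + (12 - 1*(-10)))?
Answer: 5*I*sqrt(2) ≈ 7.0711*I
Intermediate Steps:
sqrt(-72 + (12 - 1*(-10))) = sqrt(-72 + (12 + 10)) = sqrt(-72 + 22) = sqrt(-50) = 5*I*sqrt(2)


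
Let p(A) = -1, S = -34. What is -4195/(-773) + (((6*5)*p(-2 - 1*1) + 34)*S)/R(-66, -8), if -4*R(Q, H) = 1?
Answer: 424707/773 ≈ 549.43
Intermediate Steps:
R(Q, H) = -1/4 (R(Q, H) = -1/4*1 = -1/4)
-4195/(-773) + (((6*5)*p(-2 - 1*1) + 34)*S)/R(-66, -8) = -4195/(-773) + (((6*5)*(-1) + 34)*(-34))/(-1/4) = -4195*(-1/773) + ((30*(-1) + 34)*(-34))*(-4) = 4195/773 + ((-30 + 34)*(-34))*(-4) = 4195/773 + (4*(-34))*(-4) = 4195/773 - 136*(-4) = 4195/773 + 544 = 424707/773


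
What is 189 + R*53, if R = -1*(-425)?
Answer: 22714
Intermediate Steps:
R = 425
189 + R*53 = 189 + 425*53 = 189 + 22525 = 22714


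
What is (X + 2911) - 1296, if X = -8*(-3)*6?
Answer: 1759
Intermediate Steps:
X = 144 (X = 24*6 = 144)
(X + 2911) - 1296 = (144 + 2911) - 1296 = 3055 - 1296 = 1759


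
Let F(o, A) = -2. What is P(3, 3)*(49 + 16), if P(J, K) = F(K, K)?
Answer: -130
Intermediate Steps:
P(J, K) = -2
P(3, 3)*(49 + 16) = -2*(49 + 16) = -2*65 = -130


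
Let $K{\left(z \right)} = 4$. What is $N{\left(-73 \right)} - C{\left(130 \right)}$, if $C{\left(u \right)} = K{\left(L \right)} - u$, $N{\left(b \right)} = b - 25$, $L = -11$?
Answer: $28$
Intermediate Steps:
$N{\left(b \right)} = -25 + b$ ($N{\left(b \right)} = b - 25 = -25 + b$)
$C{\left(u \right)} = 4 - u$
$N{\left(-73 \right)} - C{\left(130 \right)} = \left(-25 - 73\right) - \left(4 - 130\right) = -98 - \left(4 - 130\right) = -98 - -126 = -98 + 126 = 28$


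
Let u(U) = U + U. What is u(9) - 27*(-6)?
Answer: 180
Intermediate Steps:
u(U) = 2*U
u(9) - 27*(-6) = 2*9 - 27*(-6) = 18 + 162 = 180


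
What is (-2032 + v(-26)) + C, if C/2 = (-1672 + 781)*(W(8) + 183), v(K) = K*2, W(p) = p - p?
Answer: -328190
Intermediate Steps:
W(p) = 0
v(K) = 2*K
C = -326106 (C = 2*((-1672 + 781)*(0 + 183)) = 2*(-891*183) = 2*(-163053) = -326106)
(-2032 + v(-26)) + C = (-2032 + 2*(-26)) - 326106 = (-2032 - 52) - 326106 = -2084 - 326106 = -328190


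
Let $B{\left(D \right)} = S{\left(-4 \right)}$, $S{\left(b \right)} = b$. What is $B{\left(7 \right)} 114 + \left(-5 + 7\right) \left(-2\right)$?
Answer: $-460$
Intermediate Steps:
$B{\left(D \right)} = -4$
$B{\left(7 \right)} 114 + \left(-5 + 7\right) \left(-2\right) = \left(-4\right) 114 + \left(-5 + 7\right) \left(-2\right) = -456 + 2 \left(-2\right) = -456 - 4 = -460$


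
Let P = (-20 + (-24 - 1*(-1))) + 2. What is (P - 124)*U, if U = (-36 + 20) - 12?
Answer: 4620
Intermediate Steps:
U = -28 (U = -16 - 12 = -28)
P = -41 (P = (-20 + (-24 + 1)) + 2 = (-20 - 23) + 2 = -43 + 2 = -41)
(P - 124)*U = (-41 - 124)*(-28) = -165*(-28) = 4620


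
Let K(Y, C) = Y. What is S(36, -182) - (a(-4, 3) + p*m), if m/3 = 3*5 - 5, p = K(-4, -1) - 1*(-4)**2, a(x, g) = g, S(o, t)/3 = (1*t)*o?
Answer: -19059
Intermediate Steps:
S(o, t) = 3*o*t (S(o, t) = 3*((1*t)*o) = 3*(t*o) = 3*(o*t) = 3*o*t)
p = -20 (p = -4 - 1*(-4)**2 = -4 - 1*16 = -4 - 16 = -20)
m = 30 (m = 3*(3*5 - 5) = 3*(15 - 5) = 3*10 = 30)
S(36, -182) - (a(-4, 3) + p*m) = 3*36*(-182) - (3 - 20*30) = -19656 - (3 - 600) = -19656 - 1*(-597) = -19656 + 597 = -19059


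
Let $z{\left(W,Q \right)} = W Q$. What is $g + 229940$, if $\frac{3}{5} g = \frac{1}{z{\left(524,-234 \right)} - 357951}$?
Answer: $\frac{331504727935}{1441701} \approx 2.2994 \cdot 10^{5}$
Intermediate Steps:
$z{\left(W,Q \right)} = Q W$
$g = - \frac{5}{1441701}$ ($g = \frac{5}{3 \left(\left(-234\right) 524 - 357951\right)} = \frac{5}{3 \left(-122616 - 357951\right)} = \frac{5}{3 \left(-480567\right)} = \frac{5}{3} \left(- \frac{1}{480567}\right) = - \frac{5}{1441701} \approx -3.4681 \cdot 10^{-6}$)
$g + 229940 = - \frac{5}{1441701} + 229940 = \frac{331504727935}{1441701}$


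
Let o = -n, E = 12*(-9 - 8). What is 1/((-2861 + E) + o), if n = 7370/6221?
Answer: -6221/19074735 ≈ -0.00032614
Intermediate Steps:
n = 7370/6221 (n = 7370*(1/6221) = 7370/6221 ≈ 1.1847)
E = -204 (E = 12*(-17) = -204)
o = -7370/6221 (o = -1*7370/6221 = -7370/6221 ≈ -1.1847)
1/((-2861 + E) + o) = 1/((-2861 - 204) - 7370/6221) = 1/(-3065 - 7370/6221) = 1/(-19074735/6221) = -6221/19074735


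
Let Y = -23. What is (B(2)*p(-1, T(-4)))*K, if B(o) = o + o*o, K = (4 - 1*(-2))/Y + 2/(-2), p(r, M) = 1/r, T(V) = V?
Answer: 174/23 ≈ 7.5652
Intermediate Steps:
K = -29/23 (K = (4 - 1*(-2))/(-23) + 2/(-2) = (4 + 2)*(-1/23) + 2*(-1/2) = 6*(-1/23) - 1 = -6/23 - 1 = -29/23 ≈ -1.2609)
B(o) = o + o**2
(B(2)*p(-1, T(-4)))*K = ((2*(1 + 2))/(-1))*(-29/23) = ((2*3)*(-1))*(-29/23) = (6*(-1))*(-29/23) = -6*(-29/23) = 174/23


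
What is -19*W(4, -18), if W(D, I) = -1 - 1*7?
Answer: 152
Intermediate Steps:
W(D, I) = -8 (W(D, I) = -1 - 7 = -8)
-19*W(4, -18) = -19*(-8) = 152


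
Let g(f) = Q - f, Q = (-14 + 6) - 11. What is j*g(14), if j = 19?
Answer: -627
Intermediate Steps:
Q = -19 (Q = -8 - 11 = -19)
g(f) = -19 - f
j*g(14) = 19*(-19 - 1*14) = 19*(-19 - 14) = 19*(-33) = -627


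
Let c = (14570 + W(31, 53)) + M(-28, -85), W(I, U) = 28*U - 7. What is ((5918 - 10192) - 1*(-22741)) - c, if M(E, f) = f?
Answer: 2505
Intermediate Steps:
W(I, U) = -7 + 28*U
c = 15962 (c = (14570 + (-7 + 28*53)) - 85 = (14570 + (-7 + 1484)) - 85 = (14570 + 1477) - 85 = 16047 - 85 = 15962)
((5918 - 10192) - 1*(-22741)) - c = ((5918 - 10192) - 1*(-22741)) - 1*15962 = (-4274 + 22741) - 15962 = 18467 - 15962 = 2505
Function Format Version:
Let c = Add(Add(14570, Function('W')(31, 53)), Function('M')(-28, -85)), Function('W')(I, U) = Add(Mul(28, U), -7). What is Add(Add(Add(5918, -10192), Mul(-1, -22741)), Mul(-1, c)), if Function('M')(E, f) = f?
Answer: 2505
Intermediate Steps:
Function('W')(I, U) = Add(-7, Mul(28, U))
c = 15962 (c = Add(Add(14570, Add(-7, Mul(28, 53))), -85) = Add(Add(14570, Add(-7, 1484)), -85) = Add(Add(14570, 1477), -85) = Add(16047, -85) = 15962)
Add(Add(Add(5918, -10192), Mul(-1, -22741)), Mul(-1, c)) = Add(Add(Add(5918, -10192), Mul(-1, -22741)), Mul(-1, 15962)) = Add(Add(-4274, 22741), -15962) = Add(18467, -15962) = 2505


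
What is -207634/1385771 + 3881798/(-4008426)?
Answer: -3105784310171/2777380253223 ≈ -1.1182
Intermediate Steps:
-207634/1385771 + 3881798/(-4008426) = -207634*1/1385771 + 3881798*(-1/4008426) = -207634/1385771 - 1940899/2004213 = -3105784310171/2777380253223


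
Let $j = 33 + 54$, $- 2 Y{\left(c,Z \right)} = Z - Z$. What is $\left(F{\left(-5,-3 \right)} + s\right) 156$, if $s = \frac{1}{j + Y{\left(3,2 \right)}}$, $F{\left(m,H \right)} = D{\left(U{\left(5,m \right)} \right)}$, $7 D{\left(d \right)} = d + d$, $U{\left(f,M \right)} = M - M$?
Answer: $\frac{52}{29} \approx 1.7931$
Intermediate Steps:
$Y{\left(c,Z \right)} = 0$ ($Y{\left(c,Z \right)} = - \frac{Z - Z}{2} = \left(- \frac{1}{2}\right) 0 = 0$)
$U{\left(f,M \right)} = 0$
$j = 87$
$D{\left(d \right)} = \frac{2 d}{7}$ ($D{\left(d \right)} = \frac{d + d}{7} = \frac{2 d}{7}$)
$F{\left(m,H \right)} = 0$ ($F{\left(m,H \right)} = \frac{2}{7} \cdot 0 = 0$)
$s = \frac{1}{87}$ ($s = \frac{1}{87 + 0} = \frac{1}{87} \approx 0.011494$)
$\left(F{\left(-5,-3 \right)} + s\right) 156 = \left(0 + \frac{1}{87}\right) 156 = \frac{1}{87} \cdot 156 = \frac{52}{29}$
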